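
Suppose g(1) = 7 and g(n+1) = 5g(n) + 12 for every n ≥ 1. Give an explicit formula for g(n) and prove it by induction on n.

Claim: g(n) = 2·5^n − 3.

Base case: g(1) = 7, and 2·5^1 − 3 = 10 − 3 = 7.
Assume g(r) = 2·5^r − 3 for some r ≥ 1.
Then g(r+1) = 5g(r) + 12 = 5·(2·5^r − 3) + 12 = 10·5^r − 15 + 12 = 2·5^{r+1} − 3.
So the formula holds for r+1, and by induction g(n) = 2·5^n − 3 for all n ≥ 1.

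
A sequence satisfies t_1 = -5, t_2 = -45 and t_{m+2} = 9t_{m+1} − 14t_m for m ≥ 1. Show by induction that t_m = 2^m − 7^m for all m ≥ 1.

Base cases: t_1 = -5 and 2^1 − 7^1 = -5; t_2 = -45 and 2^2 − 7^2 = -45.
Assume t_j = 2^j − 7^j for all 1 ≤ j ≤ r, where r ≥ 2.
Then t_{r+1} = 9t_r − 14t_{r−1} = 9·(2^r − 7^r) − 14·(2^{r−1} − 7^{r−1}) = (9·2 − 14)2^{r−1} − (9·7 − 14)7^{r−1} = 4·2^{r−1} − 49·7^{r−1} = 2^{r+1} − 7^{r+1}.
So the formula holds for r+1, and by strong induction t_m = 2^m − 7^m for all m ≥ 1.

t_m = 2^m − 7^m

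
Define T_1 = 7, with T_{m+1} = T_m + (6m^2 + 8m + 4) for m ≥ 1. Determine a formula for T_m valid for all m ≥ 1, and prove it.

Claim: T_m = 2m^3 + m^2 + m + 3.

Base case: T_1 = 7, and 2·1^3 + 1^2 + 1 + 3 = 7.
Assume T_k = 2k^3 + k^2 + k + 3.
Then T_{k+1} = T_k + (6k^2 + 8k + 4) = (2k^3 + k^2 + k + 3) + (6k^2 + 8k + 4) = 2k^3 + 7k^2 + 9k + 7,
and 2·(k+1)^3 + (k+1)^2 + (k+1) + 3 = 2k^3 + 7k^2 + 9k + 7.
By induction, T_m = 2m^3 + m^2 + m + 3 for all m ≥ 1.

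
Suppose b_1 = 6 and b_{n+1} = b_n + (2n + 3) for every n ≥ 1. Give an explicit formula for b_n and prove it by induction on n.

Claim: b_n = n^2 + 2n + 3.

Base case: b_1 = 6, and 1^2 + 2·1 + 3 = 6.
Assume b_r = r^2 + 2r + 3.
Then b_{r+1} = b_r + (2r + 3) = (r^2 + 2r + 3) + (2r + 3) = r^2 + 4r + 6,
and (r+1)^2 + 2·(r+1) + 3 = r^2 + 4r + 6.
By induction, b_n = n^2 + 2n + 3 for all n ≥ 1.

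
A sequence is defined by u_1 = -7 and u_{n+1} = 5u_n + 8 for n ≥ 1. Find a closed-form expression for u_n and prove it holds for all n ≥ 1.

Claim: u_n = -5^n − 2.

Base case: u_1 = -7, and -5^1 − 2 = -5 − 2 = -7.
Assume u_k = -5^k − 2 for some k ≥ 1.
Then u_{k+1} = 5u_k + 8 = 5·(-5^k − 2) + 8 = -5^{k+1} − 10 + 8 = -5^{k+1} − 2.
By induction, u_n = -5^n − 2 for all n ≥ 1.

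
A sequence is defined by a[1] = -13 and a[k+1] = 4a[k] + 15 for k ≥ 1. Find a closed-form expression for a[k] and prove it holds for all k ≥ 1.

Claim: a[k] = -2·4^k − 5.

Base case: a[1] = -13, and -2·4^1 − 5 = -8 − 5 = -13.
Assume a[m] = -2·4^m − 5 for some m ≥ 1.
Then a[m+1] = 4a[m] + 15 = 4·(-2·4^m − 5) + 15 = -8·4^m − 20 + 15 = -2·4^{m+1} − 5.
This completes the inductive step, so a[k] = -2·4^k − 5 for all k ≥ 1.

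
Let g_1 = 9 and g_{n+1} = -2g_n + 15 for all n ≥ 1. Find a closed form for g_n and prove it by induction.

Claim: g_n = -2·(-2)^n + 5.

Base case: g_1 = 9, and -2·(-2)^1 + 5 = 4 + 5 = 9.
Assume g_r = -2·(-2)^r + 5 for some r ≥ 1.
Then g_{r+1} = -2g_r + 15 = -2·(-2·(-2)^r + 5) + 15 = 4·(-2)^r − 10 + 15 = -2·(-2)^{r+1} + 5.
So the formula holds for r+1, and by induction g_n = -2·(-2)^n + 5 for all n ≥ 1.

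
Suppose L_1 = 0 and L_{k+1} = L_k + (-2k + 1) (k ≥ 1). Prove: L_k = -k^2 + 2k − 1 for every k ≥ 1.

Base case: L_1 = 0, and -1^2 + 2·1 − 1 = 0.
Assume L_m = -m^2 + 2m − 1.
Then L_{m+1} = L_m + (-2m + 1) = (-m^2 + 2m − 1) + (-2m + 1) = -m^2,
and -(m+1)^2 + 2·(m+1) − 1 = -m^2.
Hence L_k = -k^2 + 2k − 1 for every k ≥ 1, by induction.

L_k = -k^2 + 2k − 1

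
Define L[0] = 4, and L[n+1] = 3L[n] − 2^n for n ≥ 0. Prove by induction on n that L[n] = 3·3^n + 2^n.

Base case: L[0] = 4, and 3·3^0 + 2^0 = 3 + 1 = 4.
Assume L[m] = 3·3^m + 2^m for some m ≥ 0.
Then L[m+1] = 3L[m] − 2^m = 3·(3·3^m + 2^m) − 2^m = 3·3^{m+1} + 3·2^m − 2^m = 3·3^{m+1} + 2·2^m = 3·3^{m+1} + 2^{m+1}.
Hence L[n] = 3·3^n + 2^n for every n ≥ 0, by induction.

L[n] = 3·3^n + 2^n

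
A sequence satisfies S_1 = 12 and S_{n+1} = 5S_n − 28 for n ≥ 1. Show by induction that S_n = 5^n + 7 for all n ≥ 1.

Base case: S_1 = 12, and 5^1 + 7 = 5 + 7 = 12.
Assume S_k = 5^k + 7 for some k ≥ 1.
Then S_{k+1} = 5S_k − 28 = 5·(5^k + 7) − 28 = 5^{k+1} + 35 − 28 = 5^{k+1} + 7.
By induction, S_n = 5^n + 7 for all n ≥ 1.

S_n = 5^n + 7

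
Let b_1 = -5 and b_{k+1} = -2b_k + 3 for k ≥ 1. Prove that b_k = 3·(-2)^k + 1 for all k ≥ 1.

Base case: b_1 = -5, and 3·(-2)^1 + 1 = -6 + 1 = -5.
Assume b_r = 3·(-2)^r + 1 for some r ≥ 1.
Then b_{r+1} = -2b_r + 3 = -2·(3·(-2)^r + 1) + 3 = -6·(-2)^r − 2 + 3 = 3·(-2)^{r+1} + 1.
So the formula holds for r+1, and by induction b_k = 3·(-2)^k + 1 for all k ≥ 1.

b_k = 3·(-2)^k + 1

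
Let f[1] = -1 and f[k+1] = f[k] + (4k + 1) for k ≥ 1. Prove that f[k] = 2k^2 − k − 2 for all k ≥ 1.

Base case: f[1] = -1, and 2·1^2 − 1 − 2 = -1.
Assume f[r] = 2r^2 − r − 2.
Then f[r+1] = f[r] + (4r + 1) = (2r^2 − r − 2) + (4r + 1) = 2r^2 + 3r − 1,
and 2·(r+1)^2 − (r+1) − 2 = 2r^2 + 3r − 1.
This completes the inductive step, so f[k] = 2k^2 − k − 2 for all k ≥ 1.

f[k] = 2k^2 − k − 2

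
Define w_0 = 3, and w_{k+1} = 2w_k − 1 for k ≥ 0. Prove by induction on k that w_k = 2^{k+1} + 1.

Base case: w_0 = 3, and 2^{0+1} + 1 = 2 + 1 = 3.
Assume w_r = 2^{r+1} + 1 for some r ≥ 0.
Then w_{r+1} = 2w_r − 1 = 2·(2^{r+1} + 1) − 1 = 2^{r+2} + 2 − 1 = 2^{r+2} + 1.
So the formula holds for r+1, and by induction w_k = 2^{k+1} + 1 for all k ≥ 0.

w_k = 2^{k+1} + 1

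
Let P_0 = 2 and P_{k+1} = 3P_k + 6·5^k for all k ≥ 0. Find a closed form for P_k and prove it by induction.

Claim: P_k = -3^k + 3·5^k.

Base case: P_0 = 2, and -3^0 + 3·5^0 = -1 + 3 = 2.
Assume P_r = -3^r + 3·5^r for some r ≥ 0.
Then P_{r+1} = 3P_r + 6·5^r = 3·(-3^r + 3·5^r) + 6·5^r = -3^{r+1} + 9·5^r + 6·5^r = -3^{r+1} + 15·5^r = -3^{r+1} + 3·5^{r+1}.
This completes the inductive step, so P_k = -3^k + 3·5^k for all k ≥ 0.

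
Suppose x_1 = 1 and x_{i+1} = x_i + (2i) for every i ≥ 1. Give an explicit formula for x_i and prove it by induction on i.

Claim: x_i = i^2 − i + 1.

Base case: x_1 = 1, and 1^2 − 1 + 1 = 1.
Assume x_k = k^2 − k + 1.
Then x_{k+1} = x_k + (2k) = (k^2 − k + 1) + (2k) = k^2 + k + 1,
and (k+1)^2 − (k+1) + 1 = k^2 + k + 1.
By induction, x_i = i^2 − i + 1 for all i ≥ 1.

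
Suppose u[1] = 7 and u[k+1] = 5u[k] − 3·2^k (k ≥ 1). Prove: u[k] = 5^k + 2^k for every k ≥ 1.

Base case: u[1] = 7, and 5^1 + 2^1 = 5 + 2 = 7.
Assume u[m] = 5^m + 2^m for some m ≥ 1.
Then u[m+1] = 5u[m] − 3·2^m = 5·(5^m + 2^m) − 3·2^m = 5^{m+1} + 5·2^m − 3·2^m = 5^{m+1} + 2·2^m = 5^{m+1} + 2^{m+1}.
So the formula holds for m+1, and by induction u[k] = 5^k + 2^k for all k ≥ 1.

u[k] = 5^k + 2^k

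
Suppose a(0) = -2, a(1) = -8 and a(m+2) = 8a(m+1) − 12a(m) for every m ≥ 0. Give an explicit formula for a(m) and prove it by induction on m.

Claim: a(m) = -2^m − 6^m.

Base cases: a(0) = -2 and -2^0 − 6^0 = -2; a(1) = -8 and -2^1 − 6^1 = -8.
Assume a(j) = -2^j − 6^j for all 0 ≤ j ≤ r, where r ≥ 1.
Then a(r+1) = 8a(r) − 12a(r−1) = 8·(-2^r − 6^r) − 12·(-2^{r−1} − 6^{r−1}) = -(8·2 − 12)2^{r−1} − (8·6 − 12)6^{r−1} = -4·2^{r−1} − 36·6^{r−1} = -2^{r+1} − 6^{r+1}.
Hence a(m) = -2^m − 6^m for every m ≥ 0, by strong induction.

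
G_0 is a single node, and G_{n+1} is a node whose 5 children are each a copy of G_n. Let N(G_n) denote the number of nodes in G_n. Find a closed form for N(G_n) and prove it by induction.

Claim: N(G_n) = (5^{n+1} − 1)/4.

Base case: N(G_0) = 1, and (5^{0+1} − 1)/4 = 1.
Assume N(G_j) = (5^{j+1} − 1)/4.
Then N(G_{j+1}) = 1 + 5N(G_j) = 1 + 5·(5^{j+1} − 1)/4 = 1 + (5^{j+2} − 5)/4 = (4 + 5^{j+2} − 5)/4 = (5^{j+2} − 1)/4.
By induction, N(G_n) = (5^{n+1} − 1)/4 for all n ≥ 0.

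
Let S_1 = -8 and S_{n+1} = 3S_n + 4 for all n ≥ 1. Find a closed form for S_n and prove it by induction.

Claim: S_n = -2·3^n − 2.

Base case: S_1 = -8, and -2·3^1 − 2 = -6 − 2 = -8.
Assume S_k = -2·3^k − 2 for some k ≥ 1.
Then S_{k+1} = 3S_k + 4 = 3·(-2·3^k − 2) + 4 = -6·3^k − 6 + 4 = -2·3^{k+1} − 2.
So the formula holds for k+1, and by induction S_n = -2·3^n − 2 for all n ≥ 1.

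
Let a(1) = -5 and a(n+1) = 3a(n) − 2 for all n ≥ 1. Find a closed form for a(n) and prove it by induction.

Claim: a(n) = -2·3^n + 1.

Base case: a(1) = -5, and -2·3^1 + 1 = -6 + 1 = -5.
Assume a(r) = -2·3^r + 1 for some r ≥ 1.
Then a(r+1) = 3a(r) − 2 = 3·(-2·3^r + 1) − 2 = -6·3^r + 3 − 2 = -2·3^{r+1} + 1.
By induction, a(n) = -2·3^n + 1 for all n ≥ 1.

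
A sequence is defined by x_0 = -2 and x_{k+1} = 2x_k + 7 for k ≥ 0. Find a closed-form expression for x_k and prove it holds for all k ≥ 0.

Claim: x_k = 5·2^k − 7.

Base case: x_0 = -2, and 5·2^0 − 7 = 5 − 7 = -2.
Assume x_m = 5·2^m − 7 for some m ≥ 0.
Then x_{m+1} = 2x_m + 7 = 2·(5·2^m − 7) + 7 = 10·2^m − 14 + 7 = 5·2^{m+1} − 7.
By induction, x_k = 5·2^k − 7 for all k ≥ 0.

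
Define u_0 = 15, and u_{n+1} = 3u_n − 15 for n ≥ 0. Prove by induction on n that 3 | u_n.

Base case: u_0 = 15 = 3·5, so 3 | u_0.
Assume 3 | u_j, so u_j = 3t for some integer t.
Then u_{j+1} = 3u_j − 15 = 3·(3t) − 15 = 3(3t − 5), so 3 | u_{j+1}.
So the property holds for j+1, and by induction 3 | u_n for all n ≥ 0.

3 | u_n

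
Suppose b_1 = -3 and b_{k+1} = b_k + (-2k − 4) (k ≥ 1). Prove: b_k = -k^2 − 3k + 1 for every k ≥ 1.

Base case: b_1 = -3, and -1^2 − 3·1 + 1 = -3.
Assume b_m = -m^2 − 3m + 1.
Then b_{m+1} = b_m + (-2m − 4) = (-m^2 − 3m + 1) + (-2m − 4) = -m^2 − 5m − 3,
and -(m+1)^2 − 3·(m+1) + 1 = -m^2 − 5m − 3.
Hence b_k = -k^2 − 3k + 1 for every k ≥ 1, by induction.

b_k = -k^2 − 3k + 1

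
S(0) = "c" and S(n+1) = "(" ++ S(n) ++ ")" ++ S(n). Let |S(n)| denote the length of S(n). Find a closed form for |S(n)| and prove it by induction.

Claim: |S(n)| = 3·2^n − 2.

Base case: |S(0)| = 1, and 3·2^0 − 2 = 1.
Assume |S(r)| = 3·2^r − 2.
Then |S(r+1)| = 1 + |S(r)| + 1 + |S(r)| = 2|S(r)| + 2 = 2(3·2^r − 2) + 2 = 3·2^{r+1} − 4 + 2 = 3·2^{r+1} − 2.
By induction, |S(n)| = 3·2^n − 2 for all n ≥ 0.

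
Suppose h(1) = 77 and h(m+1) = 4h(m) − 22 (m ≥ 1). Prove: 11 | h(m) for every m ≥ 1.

Base case: h(1) = 77 = 11·7, so 11 | h(1).
Assume 11 | h(j), so h(j) = 11t for some integer t.
Then h(j+1) = 4h(j) − 22 = 4·(11t) − 22 = 11(4t − 2), so 11 | h(j+1).
Hence 11 | h(m) for every m ≥ 1, by induction.

11 | h(m)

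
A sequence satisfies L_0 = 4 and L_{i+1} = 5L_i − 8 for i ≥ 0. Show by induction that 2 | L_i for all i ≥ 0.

Base case: L_0 = 4 = 2·2, so 2 | L_0.
Assume 2 | L_m, so L_m = 2t for some integer t.
Then L_{m+1} = 5L_m − 8 = 5·(2t) − 8 = 2(5t − 4), so 2 | L_{m+1}.
Hence 2 | L_i for every i ≥ 0, by induction.

2 | L_i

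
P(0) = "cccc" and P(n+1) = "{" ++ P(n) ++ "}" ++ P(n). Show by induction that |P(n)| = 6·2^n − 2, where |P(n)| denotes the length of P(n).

Base case: |P(0)| = 4, and 6·2^0 − 2 = 4.
Assume |P(j)| = 6·2^j − 2.
Then |P(j+1)| = 1 + |P(j)| + 1 + |P(j)| = 2|P(j)| + 2 = 2(6·2^j − 2) + 2 = 6·2^{j+1} − 4 + 2 = 6·2^{j+1} − 2.
By induction, |P(n)| = 6·2^n − 2 for all n ≥ 0.

|P(n)| = 6·2^n − 2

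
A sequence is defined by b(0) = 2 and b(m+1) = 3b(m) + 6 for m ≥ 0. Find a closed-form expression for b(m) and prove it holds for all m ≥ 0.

Claim: b(m) = 5·3^m − 3.

Base case: b(0) = 2, and 5·3^0 − 3 = 5 − 3 = 2.
Assume b(r) = 5·3^r − 3 for some r ≥ 0.
Then b(r+1) = 3b(r) + 6 = 3·(5·3^r − 3) + 6 = 15·3^r − 9 + 6 = 5·3^{r+1} − 3.
So the formula holds for r+1, and by induction b(m) = 5·3^m − 3 for all m ≥ 0.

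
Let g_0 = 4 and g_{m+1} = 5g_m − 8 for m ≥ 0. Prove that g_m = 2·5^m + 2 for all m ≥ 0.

Base case: g_0 = 4, and 2·5^0 + 2 = 2 + 2 = 4.
Assume g_j = 2·5^j + 2 for some j ≥ 0.
Then g_{j+1} = 5g_j − 8 = 5·(2·5^j + 2) − 8 = 10·5^j + 10 − 8 = 2·5^{j+1} + 2.
This completes the inductive step, so g_m = 2·5^m + 2 for all m ≥ 0.

g_m = 2·5^m + 2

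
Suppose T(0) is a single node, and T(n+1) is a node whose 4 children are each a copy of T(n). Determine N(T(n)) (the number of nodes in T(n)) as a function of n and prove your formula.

Claim: N(T(n)) = (4^{n+1} − 1)/3.

Base case: N(T(0)) = 1, and (4^{0+1} − 1)/3 = 1.
Assume N(T(k)) = (4^{k+1} − 1)/3.
Then N(T(k+1)) = 1 + 4N(T(k)) = 1 + 4·(4^{k+1} − 1)/3 = 1 + (4^{k+2} − 4)/3 = (3 + 4^{k+2} − 4)/3 = (4^{k+2} − 1)/3.
This completes the inductive step, so N(T(n)) = (4^{n+1} − 1)/3 for all n ≥ 0.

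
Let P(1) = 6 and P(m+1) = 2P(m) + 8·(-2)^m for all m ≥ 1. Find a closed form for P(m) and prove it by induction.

Claim: P(m) = 2^m − 2·(-2)^m.

Base case: P(1) = 6, and 2^1 − 2·(-2)^1 = 2 + 4 = 6.
Assume P(k) = 2^k − 2·(-2)^k for some k ≥ 1.
Then P(k+1) = 2P(k) + 8·(-2)^k = 2·(2^k − 2·(-2)^k) + 8·(-2)^k = 2^{k+1} − 4·(-2)^k + 8·(-2)^k = 2^{k+1} + 4·(-2)^k = 2^{k+1} − 2·(-2)^{k+1}.
Hence P(m) = 2^m − 2·(-2)^m for every m ≥ 1, by induction.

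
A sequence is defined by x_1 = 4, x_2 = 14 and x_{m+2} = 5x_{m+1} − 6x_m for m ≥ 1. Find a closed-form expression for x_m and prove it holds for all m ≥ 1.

Claim: x_m = -2^m + 2·3^m.

Base cases: x_1 = 4 and -2^1 + 2·3^1 = 4; x_2 = 14 and -2^2 + 2·3^2 = 14.
Assume x_i = -2^i + 2·3^i for all 1 ≤ i ≤ j, where j ≥ 2.
Then x_{j+1} = 5x_j − 6x_{j−1} = 5·(-2^j + 2·3^j) − 6·(-2^{j−1} + 2·3^{j−1}) = -(5·2 − 6)2^{j−1} + 2·(5·3 − 6)3^{j−1} = -4·2^{j−1} + 18·3^{j−1} = -2^{j+1} + 2·3^{j+1}.
So the formula holds for j+1, and by strong induction x_m = -2^m + 2·3^m for all m ≥ 1.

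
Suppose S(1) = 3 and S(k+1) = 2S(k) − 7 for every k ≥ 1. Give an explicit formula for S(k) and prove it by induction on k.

Claim: S(k) = -2^{k+1} + 7.

Base case: S(1) = 3, and -2^{1+1} + 7 = -4 + 7 = 3.
Assume S(r) = -2^{r+1} + 7 for some r ≥ 1.
Then S(r+1) = 2S(r) − 7 = 2·(-2^{r+1} + 7) − 7 = -2^{r+2} + 14 − 7 = -2^{r+2} + 7.
Hence S(k) = -2^{k+1} + 7 for every k ≥ 1, by induction.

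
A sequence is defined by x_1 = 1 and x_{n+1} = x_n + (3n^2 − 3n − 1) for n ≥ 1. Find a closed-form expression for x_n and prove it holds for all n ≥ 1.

Claim: x_n = n^3 − 3n^2 + n + 2.

Base case: x_1 = 1, and 1^3 − 3·1^2 + 1 + 2 = 1.
Assume x_j = j^3 − 3j^2 + j + 2.
Then x_{j+1} = x_j + (3j^2 − 3j − 1) = (j^3 − 3j^2 + j + 2) + (3j^2 − 3j − 1) = j^3 − 2j + 1,
and (j+1)^3 − 3·(j+1)^2 + (j+1) + 2 = j^3 − 2j + 1.
By induction, x_n = n^3 − 3n^2 + n + 2 for all n ≥ 1.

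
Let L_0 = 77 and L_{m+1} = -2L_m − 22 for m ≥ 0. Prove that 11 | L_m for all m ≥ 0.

Base case: L_0 = 77 = 11·7, so 11 | L_0.
Assume 11 | L_k, so L_k = 11t for some integer t.
Then L_{k+1} = -2L_k − 22 = -2·(11t) − 22 = 11(-2t − 2), so 11 | L_{k+1}.
By induction, 11 | L_m for all m ≥ 0.

11 | L_m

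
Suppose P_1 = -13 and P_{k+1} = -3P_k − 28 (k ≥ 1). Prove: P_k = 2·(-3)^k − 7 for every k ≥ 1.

Base case: P_1 = -13, and 2·(-3)^1 − 7 = -6 − 7 = -13.
Assume P_m = 2·(-3)^m − 7 for some m ≥ 1.
Then P_{m+1} = -3P_m − 28 = -3·(2·(-3)^m − 7) − 28 = -6·(-3)^m + 21 − 28 = 2·(-3)^{m+1} − 7.
By induction, P_k = 2·(-3)^k − 7 for all k ≥ 1.

P_k = 2·(-3)^k − 7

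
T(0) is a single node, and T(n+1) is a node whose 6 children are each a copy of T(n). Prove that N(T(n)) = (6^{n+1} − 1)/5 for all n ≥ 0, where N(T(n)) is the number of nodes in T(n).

Base case: N(T(0)) = 1, and (6^{0+1} − 1)/5 = 1.
Assume N(T(r)) = (6^{r+1} − 1)/5.
Then N(T(r+1)) = 1 + 6N(T(r)) = 1 + 6·(6^{r+1} − 1)/5 = 1 + (6^{r+2} − 6)/5 = (5 + 6^{r+2} − 6)/5 = (6^{r+2} − 1)/5.
Hence N(T(n)) = (6^{n+1} − 1)/5 for every n ≥ 0, by induction.

N(T(n)) = (6^{n+1} − 1)/5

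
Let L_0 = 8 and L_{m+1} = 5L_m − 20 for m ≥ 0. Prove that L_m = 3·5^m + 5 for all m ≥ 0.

Base case: L_0 = 8, and 3·5^0 + 5 = 3 + 5 = 8.
Assume L_r = 3·5^r + 5 for some r ≥ 0.
Then L_{r+1} = 5L_r − 20 = 5·(3·5^r + 5) − 20 = 15·5^r + 25 − 20 = 3·5^{r+1} + 5.
Hence L_m = 3·5^m + 5 for every m ≥ 0, by induction.

L_m = 3·5^m + 5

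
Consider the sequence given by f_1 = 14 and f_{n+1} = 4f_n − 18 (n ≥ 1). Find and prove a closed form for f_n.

Claim: f_n = 2·4^n + 6.

Base case: f_1 = 14, and 2·4^1 + 6 = 8 + 6 = 14.
Assume f_r = 2·4^r + 6 for some r ≥ 1.
Then f_{r+1} = 4f_r − 18 = 4·(2·4^r + 6) − 18 = 8·4^r + 24 − 18 = 2·4^{r+1} + 6.
Hence f_n = 2·4^n + 6 for every n ≥ 1, by induction.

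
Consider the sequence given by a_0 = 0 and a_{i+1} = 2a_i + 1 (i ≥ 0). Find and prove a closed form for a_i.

Claim: a_i = 2^i − 1.

Base case: a_0 = 0, and 2^0 − 1 = 1 − 1 = 0.
Assume a_m = 2^m − 1 for some m ≥ 0.
Then a_{m+1} = 2a_m + 1 = 2·(2^m − 1) + 1 = 2^{m+1} − 2 + 1 = 2^{m+1} − 1.
By induction, a_i = 2^i − 1 for all i ≥ 0.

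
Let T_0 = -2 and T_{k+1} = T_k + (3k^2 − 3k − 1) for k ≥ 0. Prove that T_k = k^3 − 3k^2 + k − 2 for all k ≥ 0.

Base case: T_0 = -2, and 0^3 − 3·0^2 + 0 − 2 = -2.
Assume T_r = r^3 − 3r^2 + r − 2.
Then T_{r+1} = T_r + (3r^2 − 3r − 1) = (r^3 − 3r^2 + r − 2) + (3r^2 − 3r − 1) = r^3 − 2r − 3,
and (r+1)^3 − 3·(r+1)^2 + (r+1) − 2 = r^3 − 2r − 3.
Hence T_k = k^3 − 3k^2 + k − 2 for every k ≥ 0, by induction.

T_k = k^3 − 3k^2 + k − 2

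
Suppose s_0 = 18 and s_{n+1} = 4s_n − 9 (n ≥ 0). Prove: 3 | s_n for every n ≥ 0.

Base case: s_0 = 18 = 3·6, so 3 | s_0.
Assume 3 | s_r, so s_r = 3t for some integer t.
Then s_{r+1} = 4s_r − 9 = 4·(3t) − 9 = 3(4t − 3), so 3 | s_{r+1}.
So the property holds for r+1, and by induction 3 | s_n for all n ≥ 0.

3 | s_n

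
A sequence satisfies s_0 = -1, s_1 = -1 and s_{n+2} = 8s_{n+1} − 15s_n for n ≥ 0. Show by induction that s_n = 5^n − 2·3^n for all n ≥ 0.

Base cases: s_0 = -1 and 5^0 − 2·3^0 = -1; s_1 = -1 and 5^1 − 2·3^1 = -1.
Assume s_j = 5^j − 2·3^j for all 0 ≤ j ≤ k, where k ≥ 1.
Then s_{k+1} = 8s_k − 15s_{k−1} = 8·(5^k − 2·3^k) − 15·(5^{k−1} − 2·3^{k−1}) = (8·5 − 15)5^{k−1} − 2·(8·3 − 15)3^{k−1} = 25·5^{k−1} − 18·3^{k−1} = 5^{k+1} − 2·3^{k+1}.
By strong induction, s_n = 5^n − 2·3^n for all n ≥ 0.

s_n = 5^n − 2·3^n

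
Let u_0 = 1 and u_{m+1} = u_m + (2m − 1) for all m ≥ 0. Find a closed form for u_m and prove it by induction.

Claim: u_m = m^2 − 2m + 1.

Base case: u_0 = 1, and 0^2 − 2·0 + 1 = 1.
Assume u_r = r^2 − 2r + 1.
Then u_{r+1} = u_r + (2r − 1) = (r^2 − 2r + 1) + (2r − 1) = r^2,
and (r+1)^2 − 2·(r+1) + 1 = r^2.
By induction, u_m = m^2 − 2m + 1 for all m ≥ 0.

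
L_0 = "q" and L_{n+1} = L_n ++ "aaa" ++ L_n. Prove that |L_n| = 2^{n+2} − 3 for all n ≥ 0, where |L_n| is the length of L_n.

Base case: |L_0| = 1, and 2^{0+2} − 3 = 1.
Assume |L_m| = 2^{m+2} − 3.
Then |L_{m+1}| = |L_m| + 3 + |L_m| = 2|L_m| + 3 = 2(2^{m+2} − 3) + 3 = 2^{m+3} − 6 + 3 = 2^{m+3} − 3.
This completes the inductive step, so |L_n| = 2^{n+2} − 3 for all n ≥ 0.

|L_n| = 2^{n+2} − 3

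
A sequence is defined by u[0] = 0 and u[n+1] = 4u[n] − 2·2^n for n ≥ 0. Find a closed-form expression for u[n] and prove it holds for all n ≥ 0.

Claim: u[n] = -4^n + 2^n.

Base case: u[0] = 0, and -4^0 + 2^0 = -1 + 1 = 0.
Assume u[j] = -4^j + 2^j for some j ≥ 0.
Then u[j+1] = 4u[j] − 2·2^j = 4·(-4^j + 2^j) − 2·2^j = -4^{j+1} + 4·2^j − 2·2^j = -4^{j+1} + 2·2^j = -4^{j+1} + 2^{j+1}.
Hence u[n] = -4^n + 2^n for every n ≥ 0, by induction.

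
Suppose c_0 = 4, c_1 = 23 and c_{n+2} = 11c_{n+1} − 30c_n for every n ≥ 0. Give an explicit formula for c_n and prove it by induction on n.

Claim: c_n = 3·6^n + 5^n.

Base cases: c_0 = 4 and 3·6^0 + 5^0 = 4; c_1 = 23 and 3·6^1 + 5^1 = 23.
Assume c_j = 3·6^j + 5^j for all 0 ≤ j ≤ k, where k ≥ 1.
Then c_{k+1} = 11c_k − 30c_{k−1} = 11·(3·6^k + 5^k) − 30·(3·6^{k−1} + 5^{k−1}) = 3·(11·6 − 30)6^{k−1} + (11·5 − 30)5^{k−1} = 108·6^{k−1} + 25·5^{k−1} = 3·6^{k+1} + 5^{k+1}.
Hence c_n = 3·6^n + 5^n for every n ≥ 0, by strong induction.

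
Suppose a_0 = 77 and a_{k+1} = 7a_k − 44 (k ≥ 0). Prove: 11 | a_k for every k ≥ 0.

Base case: a_0 = 77 = 11·7, so 11 | a_0.
Assume 11 | a_r, so a_r = 11t for some integer t.
Then a_{r+1} = 7a_r − 44 = 7·(11t) − 44 = 11(7t − 4), so 11 | a_{r+1}.
Hence 11 | a_k for every k ≥ 0, by induction.

11 | a_k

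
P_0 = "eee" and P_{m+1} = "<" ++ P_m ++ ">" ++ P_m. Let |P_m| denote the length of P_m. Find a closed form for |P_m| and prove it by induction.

Claim: |P_m| = 5·2^m − 2.

Base case: |P_0| = 3, and 5·2^0 − 2 = 3.
Assume |P_j| = 5·2^j − 2.
Then |P_{j+1}| = 1 + |P_j| + 1 + |P_j| = 2|P_j| + 2 = 2(5·2^j − 2) + 2 = 5·2^{j+1} − 4 + 2 = 5·2^{j+1} − 2.
By induction, |P_m| = 5·2^m − 2 for all m ≥ 0.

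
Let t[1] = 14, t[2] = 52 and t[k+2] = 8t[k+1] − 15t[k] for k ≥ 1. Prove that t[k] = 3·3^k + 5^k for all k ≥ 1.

Base cases: t[1] = 14 and 3·3^1 + 5^1 = 14; t[2] = 52 and 3·3^2 + 5^2 = 52.
Assume t[j] = 3·3^j + 5^j for all 1 ≤ j ≤ r, where r ≥ 2.
Then t[r+1] = 8t[r] − 15t[r−1] = 8·(3·3^r + 5^r) − 15·(3·3^{r−1} + 5^{r−1}) = 3·(8·3 − 15)3^{r−1} + (8·5 − 15)5^{r−1} = 27·3^{r−1} + 25·5^{r−1} = 3·3^{r+1} + 5^{r+1}.
This completes the inductive step, so t[k] = 3·3^k + 5^k for all k ≥ 1.

t[k] = 3·3^k + 5^k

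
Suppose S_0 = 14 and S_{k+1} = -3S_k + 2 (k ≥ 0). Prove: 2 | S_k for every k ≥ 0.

Base case: S_0 = 14 = 2·7, so 2 | S_0.
Assume 2 | S_j, so S_j = 2t for some integer t.
Then S_{j+1} = -3S_j + 2 = -3·(2t) + 2 = 2(-3t + 1), so 2 | S_{j+1}.
So the property holds for j+1, and by induction 2 | S_k for all k ≥ 0.

2 | S_k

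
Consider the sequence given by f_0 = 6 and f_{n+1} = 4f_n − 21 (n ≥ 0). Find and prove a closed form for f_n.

Claim: f_n = -4^n + 7.

Base case: f_0 = 6, and -4^0 + 7 = -1 + 7 = 6.
Assume f_m = -4^m + 7 for some m ≥ 0.
Then f_{m+1} = 4f_m − 21 = 4·(-4^m + 7) − 21 = -4^{m+1} + 28 − 21 = -4^{m+1} + 7.
So the formula holds for m+1, and by induction f_n = -4^n + 7 for all n ≥ 0.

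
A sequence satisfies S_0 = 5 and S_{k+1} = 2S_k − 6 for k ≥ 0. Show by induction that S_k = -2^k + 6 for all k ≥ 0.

Base case: S_0 = 5, and -2^0 + 6 = -1 + 6 = 5.
Assume S_m = -2^m + 6 for some m ≥ 0.
Then S_{m+1} = 2S_m − 6 = 2·(-2^m + 6) − 6 = -2^{m+1} + 12 − 6 = -2^{m+1} + 6.
By induction, S_k = -2^k + 6 for all k ≥ 0.

S_k = -2^k + 6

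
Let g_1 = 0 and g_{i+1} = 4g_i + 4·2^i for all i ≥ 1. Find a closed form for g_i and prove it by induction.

Claim: g_i = 4^i − 2·2^i.

Base case: g_1 = 0, and 4^1 − 2·2^1 = 4 − 4 = 0.
Assume g_j = 4^j − 2·2^j for some j ≥ 1.
Then g_{j+1} = 4g_j + 4·2^j = 4·(4^j − 2·2^j) + 4·2^j = 4^{j+1} − 8·2^j + 4·2^j = 4^{j+1} − 4·2^j = 4^{j+1} − 2·2^{j+1}.
So the formula holds for j+1, and by induction g_i = 4^i − 2·2^i for all i ≥ 1.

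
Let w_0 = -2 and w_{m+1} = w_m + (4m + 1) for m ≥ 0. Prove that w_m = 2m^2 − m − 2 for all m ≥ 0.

Base case: w_0 = -2, and 2·0^2 − 0 − 2 = -2.
Assume w_r = 2r^2 − r − 2.
Then w_{r+1} = w_r + (4r + 1) = (2r^2 − r − 2) + (4r + 1) = 2r^2 + 3r − 1,
and 2·(r+1)^2 − (r+1) − 2 = 2r^2 + 3r − 1.
This completes the inductive step, so w_m = 2m^2 − m − 2 for all m ≥ 0.

w_m = 2m^2 − m − 2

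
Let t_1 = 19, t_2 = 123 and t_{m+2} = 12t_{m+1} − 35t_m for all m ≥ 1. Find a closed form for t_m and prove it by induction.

Claim: t_m = 2·7^m + 5^m.

Base cases: t_1 = 19 and 2·7^1 + 5^1 = 19; t_2 = 123 and 2·7^2 + 5^2 = 123.
Assume t_i = 2·7^i + 5^i for all 1 ≤ i ≤ j, where j ≥ 2.
Then t_{j+1} = 12t_j − 35t_{j−1} = 12·(2·7^j + 5^j) − 35·(2·7^{j−1} + 5^{j−1}) = 2·(12·7 − 35)7^{j−1} + (12·5 − 35)5^{j−1} = 98·7^{j−1} + 25·5^{j−1} = 2·7^{j+1} + 5^{j+1}.
This completes the inductive step, so t_m = 2·7^m + 5^m for all m ≥ 1.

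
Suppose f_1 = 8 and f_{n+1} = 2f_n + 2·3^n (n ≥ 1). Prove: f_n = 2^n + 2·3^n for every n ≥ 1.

Base case: f_1 = 8, and 2^1 + 2·3^1 = 2 + 6 = 8.
Assume f_j = 2^j + 2·3^j for some j ≥ 1.
Then f_{j+1} = 2f_j + 2·3^j = 2·(2^j + 2·3^j) + 2·3^j = 2^{j+1} + 4·3^j + 2·3^j = 2^{j+1} + 6·3^j = 2^{j+1} + 2·3^{j+1}.
So the formula holds for j+1, and by induction f_n = 2^n + 2·3^n for all n ≥ 1.

f_n = 2^n + 2·3^n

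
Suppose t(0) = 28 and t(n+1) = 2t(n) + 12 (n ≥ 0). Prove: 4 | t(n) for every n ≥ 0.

Base case: t(0) = 28 = 4·7, so 4 | t(0).
Assume 4 | t(j), so t(j) = 4s for some integer s.
Then t(j+1) = 2t(j) + 12 = 2·(4s) + 12 = 4(2s + 3), so 4 | t(j+1).
So the property holds for j+1, and by induction 4 | t(n) for all n ≥ 0.

4 | t(n)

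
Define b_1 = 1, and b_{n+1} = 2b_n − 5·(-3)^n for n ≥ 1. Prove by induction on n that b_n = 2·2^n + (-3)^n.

Base case: b_1 = 1, and 2·2^1 + (-3)^1 = 4 − 3 = 1.
Assume b_k = 2·2^k + (-3)^k for some k ≥ 1.
Then b_{k+1} = 2b_k − 5·(-3)^k = 2·(2·2^k + (-3)^k) − 5·(-3)^k = 2·2^{k+1} + 2·(-3)^k − 5·(-3)^k = 2·2^{k+1} − 3·(-3)^k = 2·2^{k+1} + (-3)^{k+1}.
By induction, b_n = 2·2^n + (-3)^n for all n ≥ 1.

b_n = 2·2^n + (-3)^n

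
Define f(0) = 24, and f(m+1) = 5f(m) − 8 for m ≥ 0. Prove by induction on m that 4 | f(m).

Base case: f(0) = 24 = 4·6, so 4 | f(0).
Assume 4 | f(k), so f(k) = 4t for some integer t.
Then f(k+1) = 5f(k) − 8 = 5·(4t) − 8 = 4(5t − 2), so 4 | f(k+1).
Hence 4 | f(m) for every m ≥ 0, by induction.

4 | f(m)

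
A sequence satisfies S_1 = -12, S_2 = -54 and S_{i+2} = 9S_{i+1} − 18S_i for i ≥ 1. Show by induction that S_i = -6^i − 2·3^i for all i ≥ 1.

Base cases: S_1 = -12 and -6^1 − 2·3^1 = -12; S_2 = -54 and -6^2 − 2·3^2 = -54.
Assume S_j = -6^j − 2·3^j for all 1 ≤ j ≤ m, where m ≥ 2.
Then S_{m+1} = 9S_m − 18S_{m−1} = 9·(-6^m − 2·3^m) − 18·(-6^{m−1} − 2·3^{m−1}) = -(9·6 − 18)6^{m−1} − 2·(9·3 − 18)3^{m−1} = -36·6^{m−1} − 18·3^{m−1} = -6^{m+1} − 2·3^{m+1}.
Hence S_i = -6^i − 2·3^i for every i ≥ 1, by strong induction.

S_i = -6^i − 2·3^i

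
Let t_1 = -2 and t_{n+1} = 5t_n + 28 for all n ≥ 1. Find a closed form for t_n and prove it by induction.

Claim: t_n = 5^n − 7.

Base case: t_1 = -2, and 5^1 − 7 = 5 − 7 = -2.
Assume t_m = 5^m − 7 for some m ≥ 1.
Then t_{m+1} = 5t_m + 28 = 5·(5^m − 7) + 28 = 5^{m+1} − 35 + 28 = 5^{m+1} − 7.
Hence t_n = 5^n − 7 for every n ≥ 1, by induction.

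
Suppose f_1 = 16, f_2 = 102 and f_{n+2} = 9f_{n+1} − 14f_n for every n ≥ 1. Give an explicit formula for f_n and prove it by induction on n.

Claim: f_n = 2^n + 2·7^n.

Base cases: f_1 = 16 and 2^1 + 2·7^1 = 16; f_2 = 102 and 2^2 + 2·7^2 = 102.
Assume f_j = 2^j + 2·7^j for all 1 ≤ j ≤ m, where m ≥ 2.
Then f_{m+1} = 9f_m − 14f_{m−1} = 9·(2^m + 2·7^m) − 14·(2^{m−1} + 2·7^{m−1}) = (9·2 − 14)2^{m−1} + 2·(9·7 − 14)7^{m−1} = 4·2^{m−1} + 98·7^{m−1} = 2^{m+1} + 2·7^{m+1}.
So the formula holds for m+1, and by strong induction f_n = 2^n + 2·7^n for all n ≥ 1.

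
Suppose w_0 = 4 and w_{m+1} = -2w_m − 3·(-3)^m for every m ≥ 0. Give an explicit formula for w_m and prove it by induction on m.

Claim: w_m = (-2)^m + 3·(-3)^m.

Base case: w_0 = 4, and (-2)^0 + 3·(-3)^0 = 1 + 3 = 4.
Assume w_k = (-2)^k + 3·(-3)^k for some k ≥ 0.
Then w_{k+1} = -2w_k − 3·(-3)^k = -2·((-2)^k + 3·(-3)^k) − 3·(-3)^k = (-2)^{k+1} − 6·(-3)^k − 3·(-3)^k = (-2)^{k+1} − 9·(-3)^k = (-2)^{k+1} + 3·(-3)^{k+1}.
This completes the inductive step, so w_m = (-2)^m + 3·(-3)^m for all m ≥ 0.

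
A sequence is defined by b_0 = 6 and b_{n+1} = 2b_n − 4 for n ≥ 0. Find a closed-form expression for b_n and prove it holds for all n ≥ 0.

Claim: b_n = 2^{n+1} + 4.

Base case: b_0 = 6, and 2^{0+1} + 4 = 2 + 4 = 6.
Assume b_r = 2^{r+1} + 4 for some r ≥ 0.
Then b_{r+1} = 2b_r − 4 = 2·(2^{r+1} + 4) − 4 = 2^{r+2} + 8 − 4 = 2^{r+2} + 4.
So the formula holds for r+1, and by induction b_n = 2^{n+1} + 4 for all n ≥ 0.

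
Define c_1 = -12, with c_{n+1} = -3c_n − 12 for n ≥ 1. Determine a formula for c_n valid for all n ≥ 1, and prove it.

Claim: c_n = 3·(-3)^n − 3.

Base case: c_1 = -12, and 3·(-3)^1 − 3 = -9 − 3 = -12.
Assume c_j = 3·(-3)^j − 3 for some j ≥ 1.
Then c_{j+1} = -3c_j − 12 = -3·(3·(-3)^j − 3) − 12 = -9·(-3)^j + 9 − 12 = 3·(-3)^{j+1} − 3.
Hence c_n = 3·(-3)^n − 3 for every n ≥ 1, by induction.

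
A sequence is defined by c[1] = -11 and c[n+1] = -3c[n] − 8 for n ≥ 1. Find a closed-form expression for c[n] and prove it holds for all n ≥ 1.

Claim: c[n] = 3·(-3)^n − 2.

Base case: c[1] = -11, and 3·(-3)^1 − 2 = -9 − 2 = -11.
Assume c[m] = 3·(-3)^m − 2 for some m ≥ 1.
Then c[m+1] = -3c[m] − 8 = -3·(3·(-3)^m − 2) − 8 = -9·(-3)^m + 6 − 8 = 3·(-3)^{m+1} − 2.
This completes the inductive step, so c[n] = 3·(-3)^n − 2 for all n ≥ 1.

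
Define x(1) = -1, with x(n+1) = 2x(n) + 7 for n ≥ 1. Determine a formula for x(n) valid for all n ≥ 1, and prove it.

Claim: x(n) = 3·2^n − 7.

Base case: x(1) = -1, and 3·2^1 − 7 = 6 − 7 = -1.
Assume x(k) = 3·2^k − 7 for some k ≥ 1.
Then x(k+1) = 2x(k) + 7 = 2·(3·2^k − 7) + 7 = 6·2^k − 14 + 7 = 3·2^{k+1} − 7.
This completes the inductive step, so x(n) = 3·2^n − 7 for all n ≥ 1.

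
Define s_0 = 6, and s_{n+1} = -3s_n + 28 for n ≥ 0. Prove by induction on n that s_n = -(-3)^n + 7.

Base case: s_0 = 6, and -(-3)^0 + 7 = -1 + 7 = 6.
Assume s_j = -(-3)^j + 7 for some j ≥ 0.
Then s_{j+1} = -3s_j + 28 = -3·(-(-3)^j + 7) + 28 = 3·(-3)^j − 21 + 28 = -(-3)^{j+1} + 7.
Hence s_n = -(-3)^n + 7 for every n ≥ 0, by induction.

s_n = -(-3)^n + 7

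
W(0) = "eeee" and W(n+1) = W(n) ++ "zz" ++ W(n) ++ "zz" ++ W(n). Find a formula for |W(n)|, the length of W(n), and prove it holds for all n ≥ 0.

Claim: |W(n)| = 6·3^n − 2.

Base case: |W(0)| = 4, and 6·3^0 − 2 = 4.
Assume |W(r)| = 6·3^r − 2.
Then |W(r+1)| = 3|W(r)| + 4 = 3(6·3^r − 2) + 4 = 6·3^{r+1} − 6 + 4 = 6·3^{r+1} − 2.
Hence |W(n)| = 6·3^n − 2 for every n ≥ 0, by induction.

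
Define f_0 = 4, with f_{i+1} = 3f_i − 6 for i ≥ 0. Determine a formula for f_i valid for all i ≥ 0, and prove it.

Claim: f_i = 3^i + 3.

Base case: f_0 = 4, and 3^0 + 3 = 1 + 3 = 4.
Assume f_m = 3^m + 3 for some m ≥ 0.
Then f_{m+1} = 3f_m − 6 = 3·(3^m + 3) − 6 = 3^{m+1} + 9 − 6 = 3^{m+1} + 3.
So the formula holds for m+1, and by induction f_i = 3^i + 3 for all i ≥ 0.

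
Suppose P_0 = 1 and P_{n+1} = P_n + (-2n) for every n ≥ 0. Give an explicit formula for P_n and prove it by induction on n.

Claim: P_n = -n^2 + n + 1.

Base case: P_0 = 1, and -0^2 + 0 + 1 = 1.
Assume P_m = -m^2 + m + 1.
Then P_{m+1} = P_m + (-2m) = (-m^2 + m + 1) + (-2m) = -m^2 − m + 1,
and -(m+1)^2 + (m+1) + 1 = -m^2 − m + 1.
By induction, P_n = -n^2 + n + 1 for all n ≥ 0.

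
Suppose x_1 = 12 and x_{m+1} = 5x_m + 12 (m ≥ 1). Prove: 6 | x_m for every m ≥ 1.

Base case: x_1 = 12 = 6·2, so 6 | x_1.
Assume 6 | x_k, so x_k = 6t for some integer t.
Then x_{k+1} = 5x_k + 12 = 5·(6t) + 12 = 6(5t + 2), so 6 | x_{k+1}.
By induction, 6 | x_m for all m ≥ 1.

6 | x_m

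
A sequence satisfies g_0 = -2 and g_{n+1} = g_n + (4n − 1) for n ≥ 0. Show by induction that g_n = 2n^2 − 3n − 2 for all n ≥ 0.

Base case: g_0 = -2, and 2·0^2 − 3·0 − 2 = -2.
Assume g_k = 2k^2 − 3k − 2.
Then g_{k+1} = g_k + (4k − 1) = (2k^2 − 3k − 2) + (4k − 1) = 2k^2 + k − 3,
and 2·(k+1)^2 − 3·(k+1) − 2 = 2k^2 + k − 3.
This completes the inductive step, so g_n = 2n^2 − 3n − 2 for all n ≥ 0.

g_n = 2n^2 − 3n − 2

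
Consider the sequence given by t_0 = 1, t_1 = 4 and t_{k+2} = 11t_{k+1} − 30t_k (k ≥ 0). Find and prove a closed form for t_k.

Claim: t_k = -6^k + 2·5^k.

Base cases: t_0 = 1 and -6^0 + 2·5^0 = 1; t_1 = 4 and -6^1 + 2·5^1 = 4.
Assume t_i = -6^i + 2·5^i for all 0 ≤ i ≤ j, where j ≥ 1.
Then t_{j+1} = 11t_j − 30t_{j−1} = 11·(-6^j + 2·5^j) − 30·(-6^{j−1} + 2·5^{j−1}) = -(11·6 − 30)6^{j−1} + 2·(11·5 − 30)5^{j−1} = -36·6^{j−1} + 50·5^{j−1} = -6^{j+1} + 2·5^{j+1}.
This completes the inductive step, so t_k = -6^k + 2·5^k for all k ≥ 0.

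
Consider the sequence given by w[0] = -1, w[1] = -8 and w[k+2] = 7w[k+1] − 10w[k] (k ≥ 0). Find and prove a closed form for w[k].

Claim: w[k] = 2^k − 2·5^k.

Base cases: w[0] = -1 and 2^0 − 2·5^0 = -1; w[1] = -8 and 2^1 − 2·5^1 = -8.
Assume w[j] = 2^j − 2·5^j for all 0 ≤ j ≤ r, where r ≥ 1.
Then w[r+1] = 7w[r] − 10w[r−1] = 7·(2^r − 2·5^r) − 10·(2^{r−1} − 2·5^{r−1}) = (7·2 − 10)2^{r−1} − 2·(7·5 − 10)5^{r−1} = 4·2^{r−1} − 50·5^{r−1} = 2^{r+1} − 2·5^{r+1}.
This completes the inductive step, so w[k] = 2^k − 2·5^k for all k ≥ 0.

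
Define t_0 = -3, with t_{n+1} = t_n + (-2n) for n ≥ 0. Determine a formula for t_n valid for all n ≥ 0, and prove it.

Claim: t_n = -n^2 + n − 3.

Base case: t_0 = -3, and -0^2 + 0 − 3 = -3.
Assume t_j = -j^2 + j − 3.
Then t_{j+1} = t_j + (-2j) = (-j^2 + j − 3) + (-2j) = -j^2 − j − 3,
and -(j+1)^2 + (j+1) − 3 = -j^2 − j − 3.
Hence t_n = -n^2 + n − 3 for every n ≥ 0, by induction.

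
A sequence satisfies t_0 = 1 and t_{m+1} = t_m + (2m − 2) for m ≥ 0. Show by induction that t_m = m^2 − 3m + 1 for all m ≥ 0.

Base case: t_0 = 1, and 0^2 − 3·0 + 1 = 1.
Assume t_j = j^2 − 3j + 1.
Then t_{j+1} = t_j + (2j − 2) = (j^2 − 3j + 1) + (2j − 2) = j^2 − j − 1,
and (j+1)^2 − 3·(j+1) + 1 = j^2 − j − 1.
Hence t_m = m^2 − 3m + 1 for every m ≥ 0, by induction.

t_m = m^2 − 3m + 1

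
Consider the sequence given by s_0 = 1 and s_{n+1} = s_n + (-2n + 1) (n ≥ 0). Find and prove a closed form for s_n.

Claim: s_n = -n^2 + 2n + 1.

Base case: s_0 = 1, and -0^2 + 2·0 + 1 = 1.
Assume s_m = -m^2 + 2m + 1.
Then s_{m+1} = s_m + (-2m + 1) = (-m^2 + 2m + 1) + (-2m + 1) = -m^2 + 2,
and -(m+1)^2 + 2·(m+1) + 1 = -m^2 + 2.
This completes the inductive step, so s_n = -n^2 + 2n + 1 for all n ≥ 0.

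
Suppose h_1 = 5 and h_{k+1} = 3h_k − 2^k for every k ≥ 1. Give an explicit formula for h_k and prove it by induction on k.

Claim: h_k = 3^k + 2^k.

Base case: h_1 = 5, and 3^1 + 2^1 = 3 + 2 = 5.
Assume h_j = 3^j + 2^j for some j ≥ 1.
Then h_{j+1} = 3h_j − 2^j = 3·(3^j + 2^j) − 2^j = 3^{j+1} + 3·2^j − 2^j = 3^{j+1} + 2·2^j = 3^{j+1} + 2^{j+1}.
Hence h_k = 3^k + 2^k for every k ≥ 1, by induction.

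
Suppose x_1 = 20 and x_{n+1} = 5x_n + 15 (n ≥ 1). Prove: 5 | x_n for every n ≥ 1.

Base case: x_1 = 20 = 5·4, so 5 | x_1.
Assume 5 | x_m, so x_m = 5t for some integer t.
Then x_{m+1} = 5x_m + 15 = 5·(5t) + 15 = 5(5t + 3), so 5 | x_{m+1}.
Hence 5 | x_n for every n ≥ 1, by induction.

5 | x_n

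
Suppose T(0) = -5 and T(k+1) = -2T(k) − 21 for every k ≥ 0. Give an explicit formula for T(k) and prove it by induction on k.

Claim: T(k) = 2·(-2)^k − 7.

Base case: T(0) = -5, and 2·(-2)^0 − 7 = 2 − 7 = -5.
Assume T(r) = 2·(-2)^r − 7 for some r ≥ 0.
Then T(r+1) = -2T(r) − 21 = -2·(2·(-2)^r − 7) − 21 = -4·(-2)^r + 14 − 21 = 2·(-2)^{r+1} − 7.
This completes the inductive step, so T(k) = 2·(-2)^k − 7 for all k ≥ 0.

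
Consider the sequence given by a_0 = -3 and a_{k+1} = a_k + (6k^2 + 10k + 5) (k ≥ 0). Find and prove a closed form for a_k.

Claim: a_k = 2k^3 + 2k^2 + k − 3.

Base case: a_0 = -3, and 2·0^3 + 2·0^2 + 0 − 3 = -3.
Assume a_j = 2j^3 + 2j^2 + j − 3.
Then a_{j+1} = a_j + (6j^2 + 10j + 5) = (2j^3 + 2j^2 + j − 3) + (6j^2 + 10j + 5) = 2j^3 + 8j^2 + 11j + 2,
and 2·(j+1)^3 + 2·(j+1)^2 + (j+1) − 3 = 2j^3 + 8j^2 + 11j + 2.
This completes the inductive step, so a_k = 2k^3 + 2k^2 + k − 3 for all k ≥ 0.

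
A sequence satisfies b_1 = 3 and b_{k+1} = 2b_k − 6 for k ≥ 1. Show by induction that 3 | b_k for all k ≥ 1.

Base case: b_1 = 3 = 3·1, so 3 | b_1.
Assume 3 | b_m, so b_m = 3t for some integer t.
Then b_{m+1} = 2b_m − 6 = 2·(3t) − 6 = 3(2t − 2), so 3 | b_{m+1}.
This completes the inductive step, so 3 | b_k for all k ≥ 1.

3 | b_k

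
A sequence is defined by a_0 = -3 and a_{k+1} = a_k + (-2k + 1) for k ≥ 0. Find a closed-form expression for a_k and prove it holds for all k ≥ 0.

Claim: a_k = -k^2 + 2k − 3.

Base case: a_0 = -3, and -0^2 + 2·0 − 3 = -3.
Assume a_r = -r^2 + 2r − 3.
Then a_{r+1} = a_r + (-2r + 1) = (-r^2 + 2r − 3) + (-2r + 1) = -r^2 − 2,
and -(r+1)^2 + 2·(r+1) − 3 = -r^2 − 2.
Hence a_k = -k^2 + 2k − 3 for every k ≥ 0, by induction.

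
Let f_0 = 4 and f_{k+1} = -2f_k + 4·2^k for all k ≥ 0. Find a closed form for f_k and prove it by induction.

Claim: f_k = 3·(-2)^k + 2^k.

Base case: f_0 = 4, and 3·(-2)^0 + 2^0 = 3 + 1 = 4.
Assume f_j = 3·(-2)^j + 2^j for some j ≥ 0.
Then f_{j+1} = -2f_j + 4·2^j = -2·(3·(-2)^j + 2^j) + 4·2^j = 3·(-2)^{j+1} − 2·2^j + 4·2^j = 3·(-2)^{j+1} + 2·2^j = 3·(-2)^{j+1} + 2^{j+1}.
So the formula holds for j+1, and by induction f_k = 3·(-2)^k + 2^k for all k ≥ 0.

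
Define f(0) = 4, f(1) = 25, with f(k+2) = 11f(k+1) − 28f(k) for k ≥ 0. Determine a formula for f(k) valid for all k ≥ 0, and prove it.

Claim: f(k) = 3·7^k + 4^k.

Base cases: f(0) = 4 and 3·7^0 + 4^0 = 4; f(1) = 25 and 3·7^1 + 4^1 = 25.
Assume f(j) = 3·7^j + 4^j for all 0 ≤ j ≤ r, where r ≥ 1.
Then f(r+1) = 11f(r) − 28f(r−1) = 11·(3·7^r + 4^r) − 28·(3·7^{r−1} + 4^{r−1}) = 3·(11·7 − 28)7^{r−1} + (11·4 − 28)4^{r−1} = 147·7^{r−1} + 16·4^{r−1} = 3·7^{r+1} + 4^{r+1}.
By strong induction, f(k) = 3·7^k + 4^k for all k ≥ 0.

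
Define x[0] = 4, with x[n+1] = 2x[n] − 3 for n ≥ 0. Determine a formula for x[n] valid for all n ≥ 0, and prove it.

Claim: x[n] = 2^n + 3.

Base case: x[0] = 4, and 2^0 + 3 = 1 + 3 = 4.
Assume x[k] = 2^k + 3 for some k ≥ 0.
Then x[k+1] = 2x[k] − 3 = 2·(2^k + 3) − 3 = 2^{k+1} + 6 − 3 = 2^{k+1} + 3.
This completes the inductive step, so x[n] = 2^n + 3 for all n ≥ 0.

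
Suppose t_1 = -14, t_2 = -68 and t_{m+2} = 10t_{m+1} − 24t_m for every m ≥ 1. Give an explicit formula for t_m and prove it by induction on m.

Claim: t_m = -6^m − 2·4^m.

Base cases: t_1 = -14 and -6^1 − 2·4^1 = -14; t_2 = -68 and -6^2 − 2·4^2 = -68.
Assume t_j = -6^j − 2·4^j for all 1 ≤ j ≤ r, where r ≥ 2.
Then t_{r+1} = 10t_r − 24t_{r−1} = 10·(-6^r − 2·4^r) − 24·(-6^{r−1} − 2·4^{r−1}) = -(10·6 − 24)6^{r−1} − 2·(10·4 − 24)4^{r−1} = -36·6^{r−1} − 32·4^{r−1} = -6^{r+1} − 2·4^{r+1}.
This completes the inductive step, so t_m = -6^m − 2·4^m for all m ≥ 1.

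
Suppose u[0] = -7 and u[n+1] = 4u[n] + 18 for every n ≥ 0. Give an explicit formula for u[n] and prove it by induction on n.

Claim: u[n] = -4^n − 6.

Base case: u[0] = -7, and -4^0 − 6 = -1 − 6 = -7.
Assume u[k] = -4^k − 6 for some k ≥ 0.
Then u[k+1] = 4u[k] + 18 = 4·(-4^k − 6) + 18 = -4^{k+1} − 24 + 18 = -4^{k+1} − 6.
Hence u[n] = -4^n − 6 for every n ≥ 0, by induction.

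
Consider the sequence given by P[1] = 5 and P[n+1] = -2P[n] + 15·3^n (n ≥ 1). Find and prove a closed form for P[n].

Claim: P[n] = 2·(-2)^n + 3·3^n.

Base case: P[1] = 5, and 2·(-2)^1 + 3·3^1 = -4 + 9 = 5.
Assume P[k] = 2·(-2)^k + 3·3^k for some k ≥ 1.
Then P[k+1] = -2P[k] + 15·3^k = -2·(2·(-2)^k + 3·3^k) + 15·3^k = 2·(-2)^{k+1} − 6·3^k + 15·3^k = 2·(-2)^{k+1} + 9·3^k = 2·(-2)^{k+1} + 3·3^{k+1}.
So the formula holds for k+1, and by induction P[n] = 2·(-2)^n + 3·3^n for all n ≥ 1.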